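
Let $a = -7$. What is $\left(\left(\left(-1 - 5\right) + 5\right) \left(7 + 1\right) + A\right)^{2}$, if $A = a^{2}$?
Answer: $1681$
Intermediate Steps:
$A = 49$ ($A = \left(-7\right)^{2} = 49$)
$\left(\left(\left(-1 - 5\right) + 5\right) \left(7 + 1\right) + A\right)^{2} = \left(\left(\left(-1 - 5\right) + 5\right) \left(7 + 1\right) + 49\right)^{2} = \left(\left(-6 + 5\right) 8 + 49\right)^{2} = \left(\left(-1\right) 8 + 49\right)^{2} = \left(-8 + 49\right)^{2} = 41^{2} = 1681$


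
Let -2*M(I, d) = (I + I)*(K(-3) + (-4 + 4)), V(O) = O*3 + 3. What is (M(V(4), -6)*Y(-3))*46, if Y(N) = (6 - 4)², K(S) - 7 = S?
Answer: -11040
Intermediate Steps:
K(S) = 7 + S
V(O) = 3 + 3*O (V(O) = 3*O + 3 = 3 + 3*O)
Y(N) = 4 (Y(N) = 2² = 4)
M(I, d) = -4*I (M(I, d) = -(I + I)*((7 - 3) + (-4 + 4))/2 = -2*I*(4 + 0)/2 = -2*I*4/2 = -4*I)
(M(V(4), -6)*Y(-3))*46 = (-4*(3 + 3*4)*4)*46 = (-4*(3 + 12)*4)*46 = (-4*15*4)*46 = -60*4*46 = -240*46 = -11040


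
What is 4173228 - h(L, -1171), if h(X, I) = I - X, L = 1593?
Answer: 4175992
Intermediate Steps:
4173228 - h(L, -1171) = 4173228 - (-1171 - 1*1593) = 4173228 - (-1171 - 1593) = 4173228 - 1*(-2764) = 4173228 + 2764 = 4175992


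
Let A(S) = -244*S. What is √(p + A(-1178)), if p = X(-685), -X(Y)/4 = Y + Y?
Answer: 4*√18307 ≈ 541.21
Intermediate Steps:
X(Y) = -8*Y (X(Y) = -4*(Y + Y) = -8*Y)
p = 5480 (p = -8*(-685) = 5480)
√(p + A(-1178)) = √(5480 - 244*(-1178)) = √(5480 + 287432) = √292912 = 4*√18307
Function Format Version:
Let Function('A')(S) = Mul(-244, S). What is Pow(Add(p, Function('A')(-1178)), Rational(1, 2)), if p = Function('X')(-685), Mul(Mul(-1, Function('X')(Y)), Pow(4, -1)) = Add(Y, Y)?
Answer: Mul(4, Pow(18307, Rational(1, 2))) ≈ 541.21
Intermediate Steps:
Function('X')(Y) = Mul(-8, Y) (Function('X')(Y) = Mul(-4, Add(Y, Y)) = Mul(-4, Mul(2, Y)) = Mul(-8, Y))
p = 5480 (p = Mul(-8, -685) = 5480)
Pow(Add(p, Function('A')(-1178)), Rational(1, 2)) = Pow(Add(5480, Mul(-244, -1178)), Rational(1, 2)) = Pow(Add(5480, 287432), Rational(1, 2)) = Pow(292912, Rational(1, 2)) = Mul(4, Pow(18307, Rational(1, 2)))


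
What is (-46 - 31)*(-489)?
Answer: 37653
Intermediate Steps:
(-46 - 31)*(-489) = -77*(-489) = 37653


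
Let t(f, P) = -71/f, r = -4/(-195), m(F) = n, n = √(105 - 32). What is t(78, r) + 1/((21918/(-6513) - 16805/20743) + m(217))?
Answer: -99162992977423/118742044309512 + 11999857174561*√73/666782248814952 ≈ -0.68135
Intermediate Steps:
n = √73 ≈ 8.5440
m(F) = √73
r = 4/195 (r = -4*(-1/195) = 4/195 ≈ 0.020513)
t(78, r) + 1/((21918/(-6513) - 16805/20743) + m(217)) = -71/78 + 1/((21918/(-6513) - 16805/20743) + √73) = -71*1/78 + 1/((21918*(-1/6513) - 16805*1/20743) + √73) = -71/78 + 1/((-562/167 - 16805/20743) + √73) = -71/78 + 1/(-14464001/3464081 + √73)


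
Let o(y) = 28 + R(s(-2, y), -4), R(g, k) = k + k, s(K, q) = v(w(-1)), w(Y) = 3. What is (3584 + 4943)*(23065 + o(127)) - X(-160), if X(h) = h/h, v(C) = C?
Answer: 196845794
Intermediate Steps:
s(K, q) = 3
R(g, k) = 2*k
o(y) = 20 (o(y) = 28 + 2*(-4) = 28 - 8 = 20)
X(h) = 1
(3584 + 4943)*(23065 + o(127)) - X(-160) = (3584 + 4943)*(23065 + 20) - 1*1 = 8527*23085 - 1 = 196845795 - 1 = 196845794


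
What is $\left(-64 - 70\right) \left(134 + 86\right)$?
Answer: $-29480$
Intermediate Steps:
$\left(-64 - 70\right) \left(134 + 86\right) = \left(-134\right) 220 = -29480$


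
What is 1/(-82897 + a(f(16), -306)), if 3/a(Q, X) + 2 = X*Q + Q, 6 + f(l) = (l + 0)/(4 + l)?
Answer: -528/43769615 ≈ -1.2063e-5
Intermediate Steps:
f(l) = -6 + l/(4 + l) (f(l) = -6 + (l + 0)/(4 + l) = -6 + l/(4 + l))
a(Q, X) = 3/(-2 + Q + Q*X) (a(Q, X) = 3/(-2 + (X*Q + Q)) = 3/(-2 + (Q*X + Q)) = 3/(-2 + (Q + Q*X)) = 3/(-2 + Q + Q*X))
1/(-82897 + a(f(16), -306)) = 1/(-82897 + 3/(-2 + (-24 - 5*16)/(4 + 16) + ((-24 - 5*16)/(4 + 16))*(-306))) = 1/(-82897 + 3/(-2 + (-24 - 80)/20 + ((-24 - 80)/20)*(-306))) = 1/(-82897 + 3/(-2 + (1/20)*(-104) + ((1/20)*(-104))*(-306))) = 1/(-82897 + 3/(-2 - 26/5 - 26/5*(-306))) = 1/(-82897 + 3/(-2 - 26/5 + 7956/5)) = 1/(-82897 + 3/1584) = 1/(-82897 + 3*(1/1584)) = 1/(-82897 + 1/528) = 1/(-43769615/528) = -528/43769615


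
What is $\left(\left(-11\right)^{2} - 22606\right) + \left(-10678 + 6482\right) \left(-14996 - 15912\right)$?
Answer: $129667483$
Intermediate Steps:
$\left(\left(-11\right)^{2} - 22606\right) + \left(-10678 + 6482\right) \left(-14996 - 15912\right) = \left(121 - 22606\right) - -129689968 = -22485 + 129689968 = 129667483$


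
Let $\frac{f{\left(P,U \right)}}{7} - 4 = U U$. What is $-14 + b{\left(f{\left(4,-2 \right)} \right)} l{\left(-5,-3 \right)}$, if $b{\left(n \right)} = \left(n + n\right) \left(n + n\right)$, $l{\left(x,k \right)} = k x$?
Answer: $188146$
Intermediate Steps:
$f{\left(P,U \right)} = 28 + 7 U^{2}$ ($f{\left(P,U \right)} = 28 + 7 U U = 28 + 7 U^{2}$)
$b{\left(n \right)} = 4 n^{2}$ ($b{\left(n \right)} = 2 n 2 n = 4 n^{2}$)
$-14 + b{\left(f{\left(4,-2 \right)} \right)} l{\left(-5,-3 \right)} = -14 + 4 \left(28 + 7 \left(-2\right)^{2}\right)^{2} \left(\left(-3\right) \left(-5\right)\right) = -14 + 4 \left(28 + 7 \cdot 4\right)^{2} \cdot 15 = -14 + 4 \left(28 + 28\right)^{2} \cdot 15 = -14 + 4 \cdot 56^{2} \cdot 15 = -14 + 4 \cdot 3136 \cdot 15 = -14 + 12544 \cdot 15 = -14 + 188160 = 188146$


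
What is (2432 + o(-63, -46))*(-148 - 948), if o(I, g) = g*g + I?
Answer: -4915560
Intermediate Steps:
o(I, g) = I + g² (o(I, g) = g² + I = I + g²)
(2432 + o(-63, -46))*(-148 - 948) = (2432 + (-63 + (-46)²))*(-148 - 948) = (2432 + (-63 + 2116))*(-1096) = (2432 + 2053)*(-1096) = 4485*(-1096) = -4915560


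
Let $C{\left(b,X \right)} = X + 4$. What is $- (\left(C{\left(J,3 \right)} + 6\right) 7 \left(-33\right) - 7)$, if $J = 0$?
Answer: $3010$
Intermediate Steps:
$C{\left(b,X \right)} = 4 + X$
$- (\left(C{\left(J,3 \right)} + 6\right) 7 \left(-33\right) - 7) = - (\left(\left(4 + 3\right) + 6\right) 7 \left(-33\right) - 7) = - (\left(7 + 6\right) 7 \left(-33\right) - 7) = - (13 \cdot 7 \left(-33\right) - 7) = - (91 \left(-33\right) - 7) = - (-3003 - 7) = \left(-1\right) \left(-3010\right) = 3010$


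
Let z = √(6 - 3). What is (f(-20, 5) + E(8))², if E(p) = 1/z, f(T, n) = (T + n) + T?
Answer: (105 - √3)²/9 ≈ 1184.9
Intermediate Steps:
f(T, n) = n + 2*T
z = √3 ≈ 1.7320
E(p) = √3/3 (E(p) = 1/(√3) = √3/3)
(f(-20, 5) + E(8))² = ((5 + 2*(-20)) + √3/3)² = ((5 - 40) + √3/3)² = (-35 + √3/3)²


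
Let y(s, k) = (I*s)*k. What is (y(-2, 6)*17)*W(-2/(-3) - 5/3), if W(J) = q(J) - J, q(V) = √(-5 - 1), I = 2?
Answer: -408 - 408*I*√6 ≈ -408.0 - 999.39*I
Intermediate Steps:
q(V) = I*√6 (q(V) = √(-6) = I*√6)
y(s, k) = 2*k*s (y(s, k) = (2*s)*k = 2*k*s)
W(J) = -J + I*√6 (W(J) = I*√6 - J = -J + I*√6)
(y(-2, 6)*17)*W(-2/(-3) - 5/3) = ((2*6*(-2))*17)*(-(-2/(-3) - 5/3) + I*√6) = (-24*17)*(-(-2*(-⅓) - 5*⅓) + I*√6) = -408*(-(⅔ - 5/3) + I*√6) = -408*(-1*(-1) + I*√6) = -408*(1 + I*√6) = -408 - 408*I*√6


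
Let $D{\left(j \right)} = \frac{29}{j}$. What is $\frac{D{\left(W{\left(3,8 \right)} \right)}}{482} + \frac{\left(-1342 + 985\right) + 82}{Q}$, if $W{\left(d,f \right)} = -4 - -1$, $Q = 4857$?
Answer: $- \frac{179501}{2341074} \approx -0.076675$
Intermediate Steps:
$W{\left(d,f \right)} = -3$ ($W{\left(d,f \right)} = -4 + 1 = -3$)
$\frac{D{\left(W{\left(3,8 \right)} \right)}}{482} + \frac{\left(-1342 + 985\right) + 82}{Q} = \frac{29 \frac{1}{-3}}{482} + \frac{\left(-1342 + 985\right) + 82}{4857} = 29 \left(- \frac{1}{3}\right) \frac{1}{482} + \left(-357 + 82\right) \frac{1}{4857} = \left(- \frac{29}{3}\right) \frac{1}{482} - \frac{275}{4857} = - \frac{29}{1446} - \frac{275}{4857} = - \frac{179501}{2341074}$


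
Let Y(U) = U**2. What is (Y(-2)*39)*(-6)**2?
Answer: 5616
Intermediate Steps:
(Y(-2)*39)*(-6)**2 = ((-2)**2*39)*(-6)**2 = (4*39)*36 = 156*36 = 5616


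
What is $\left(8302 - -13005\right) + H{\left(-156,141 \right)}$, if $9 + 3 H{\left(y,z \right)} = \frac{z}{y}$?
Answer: $\frac{3323377}{156} \approx 21304.0$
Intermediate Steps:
$H{\left(y,z \right)} = -3 + \frac{z}{3 y}$ ($H{\left(y,z \right)} = -3 + \frac{z \frac{1}{y}}{3} = -3 + \frac{z}{3 y}$)
$\left(8302 - -13005\right) + H{\left(-156,141 \right)} = \left(8302 - -13005\right) - \left(3 - \frac{47}{-156}\right) = \left(8302 + 13005\right) - \left(3 - - \frac{47}{156}\right) = 21307 - \frac{515}{156} = \frac{3323377}{156}$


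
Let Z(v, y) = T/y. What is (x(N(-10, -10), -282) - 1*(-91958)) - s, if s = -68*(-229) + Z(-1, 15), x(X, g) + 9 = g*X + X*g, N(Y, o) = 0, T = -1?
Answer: 1145656/15 ≈ 76377.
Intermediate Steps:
x(X, g) = -9 + 2*X*g (x(X, g) = -9 + (g*X + X*g) = -9 + (X*g + X*g) = -9 + 2*X*g)
Z(v, y) = -1/y
s = 233579/15 (s = -68*(-229) - 1/15 = 15572 - 1*1/15 = 15572 - 1/15 = 233579/15 ≈ 15572.)
(x(N(-10, -10), -282) - 1*(-91958)) - s = ((-9 + 2*0*(-282)) - 1*(-91958)) - 1*233579/15 = ((-9 + 0) + 91958) - 233579/15 = (-9 + 91958) - 233579/15 = 91949 - 233579/15 = 1145656/15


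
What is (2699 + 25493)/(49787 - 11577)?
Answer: 14096/19105 ≈ 0.73782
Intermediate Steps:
(2699 + 25493)/(49787 - 11577) = 28192/38210 = 28192*(1/38210) = 14096/19105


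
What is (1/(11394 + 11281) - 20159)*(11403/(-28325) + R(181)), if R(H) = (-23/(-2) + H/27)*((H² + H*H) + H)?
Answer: -139371354028694349302/5780424375 ≈ -2.4111e+10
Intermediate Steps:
R(H) = (23/2 + H/27)*(H + 2*H²) (R(H) = (-23*(-½) + H*(1/27))*((H² + H²) + H) = (23/2 + H/27)*(2*H² + H) = (23/2 + H/27)*(H + 2*H²))
(1/(11394 + 11281) - 20159)*(11403/(-28325) + R(181)) = (1/(11394 + 11281) - 20159)*(11403/(-28325) + (1/54)*181*(621 + 4*181² + 1244*181)) = (1/22675 - 20159)*(11403*(-1/28325) + (1/54)*181*(621 + 4*32761 + 225164)) = (1/22675 - 20159)*(-11403/28325 + (1/54)*181*(621 + 131044 + 225164)) = -457105324*(-11403/28325 + (1/54)*181*356829)/22675 = -457105324*(-11403/28325 + 21528683/18)/22675 = -457105324/22675*609799740721/509850 = -139371354028694349302/5780424375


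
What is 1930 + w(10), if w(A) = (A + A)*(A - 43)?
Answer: 1270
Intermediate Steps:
w(A) = 2*A*(-43 + A) (w(A) = (2*A)*(-43 + A) = 2*A*(-43 + A))
1930 + w(10) = 1930 + 2*10*(-43 + 10) = 1930 + 2*10*(-33) = 1930 - 660 = 1270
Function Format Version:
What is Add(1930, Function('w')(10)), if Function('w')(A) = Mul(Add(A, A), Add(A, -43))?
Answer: 1270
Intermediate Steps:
Function('w')(A) = Mul(2, A, Add(-43, A)) (Function('w')(A) = Mul(Mul(2, A), Add(-43, A)) = Mul(2, A, Add(-43, A)))
Add(1930, Function('w')(10)) = Add(1930, Mul(2, 10, Add(-43, 10))) = Add(1930, Mul(2, 10, -33)) = Add(1930, -660) = 1270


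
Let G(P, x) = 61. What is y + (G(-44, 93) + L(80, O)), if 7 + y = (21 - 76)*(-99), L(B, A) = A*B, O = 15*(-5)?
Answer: -501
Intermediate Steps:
O = -75
y = 5438 (y = -7 + (21 - 76)*(-99) = -7 - 55*(-99) = -7 + 5445 = 5438)
y + (G(-44, 93) + L(80, O)) = 5438 + (61 - 75*80) = 5438 + (61 - 6000) = 5438 - 5939 = -501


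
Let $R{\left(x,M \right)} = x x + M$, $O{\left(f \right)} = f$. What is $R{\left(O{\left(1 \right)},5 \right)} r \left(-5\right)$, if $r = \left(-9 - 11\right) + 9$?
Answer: $330$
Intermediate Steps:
$r = -11$ ($r = -20 + 9 = -11$)
$R{\left(x,M \right)} = M + x^{2}$ ($R{\left(x,M \right)} = x^{2} + M = M + x^{2}$)
$R{\left(O{\left(1 \right)},5 \right)} r \left(-5\right) = \left(5 + 1^{2}\right) \left(-11\right) \left(-5\right) = \left(5 + 1\right) \left(-11\right) \left(-5\right) = 6 \left(-11\right) \left(-5\right) = \left(-66\right) \left(-5\right) = 330$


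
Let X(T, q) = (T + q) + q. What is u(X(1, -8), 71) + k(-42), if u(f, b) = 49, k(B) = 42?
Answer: 91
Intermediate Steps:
X(T, q) = T + 2*q
u(X(1, -8), 71) + k(-42) = 49 + 42 = 91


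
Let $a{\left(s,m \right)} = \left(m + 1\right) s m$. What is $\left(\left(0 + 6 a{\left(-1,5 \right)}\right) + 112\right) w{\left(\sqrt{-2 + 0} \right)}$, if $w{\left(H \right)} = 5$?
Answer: $-340$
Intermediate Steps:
$a{\left(s,m \right)} = m s \left(1 + m\right)$ ($a{\left(s,m \right)} = \left(1 + m\right) m s = m s \left(1 + m\right)$)
$\left(\left(0 + 6 a{\left(-1,5 \right)}\right) + 112\right) w{\left(\sqrt{-2 + 0} \right)} = \left(\left(0 + 6 \cdot 5 \left(-1\right) \left(1 + 5\right)\right) + 112\right) 5 = \left(\left(0 + 6 \cdot 5 \left(-1\right) 6\right) + 112\right) 5 = \left(\left(0 + 6 \left(-30\right)\right) + 112\right) 5 = \left(\left(0 - 180\right) + 112\right) 5 = \left(-180 + 112\right) 5 = \left(-68\right) 5 = -340$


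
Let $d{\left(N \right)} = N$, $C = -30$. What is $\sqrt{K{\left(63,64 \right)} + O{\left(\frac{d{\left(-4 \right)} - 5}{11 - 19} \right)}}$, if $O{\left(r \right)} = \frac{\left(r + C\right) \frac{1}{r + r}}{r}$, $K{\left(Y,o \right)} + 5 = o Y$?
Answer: $\frac{\sqrt{325263}}{9} \approx 63.369$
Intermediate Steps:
$K{\left(Y,o \right)} = -5 + Y o$ ($K{\left(Y,o \right)} = -5 + o Y = -5 + Y o$)
$O{\left(r \right)} = \frac{-30 + r}{2 r^{2}}$ ($O{\left(r \right)} = \frac{\left(r - 30\right) \frac{1}{r + r}}{r} = \frac{\left(-30 + r\right) \frac{1}{2 r}}{r} = \frac{\frac{1}{2} \frac{1}{r} \left(-30 + r\right)}{r} = \frac{-30 + r}{2 r^{2}}$)
$\sqrt{K{\left(63,64 \right)} + O{\left(\frac{d{\left(-4 \right)} - 5}{11 - 19} \right)}} = \sqrt{\left(-5 + 63 \cdot 64\right) + \frac{-30 + \frac{-4 - 5}{11 - 19}}{2 \frac{\left(-4 - 5\right)^{2}}{\left(11 - 19\right)^{2}}}} = \sqrt{\left(-5 + 4032\right) + \frac{-30 - \frac{9}{-8}}{2 \cdot \frac{81}{64}}} = \sqrt{4027 + \frac{-30 - - \frac{9}{8}}{2 \cdot \frac{81}{64}}} = \sqrt{4027 + \frac{-30 + \frac{9}{8}}{2 \cdot \frac{81}{64}}} = \sqrt{4027 + \frac{1}{2} \cdot \frac{64}{81} \left(- \frac{231}{8}\right)} = \sqrt{4027 - \frac{308}{27}} = \sqrt{\frac{108421}{27}} = \frac{\sqrt{325263}}{9}$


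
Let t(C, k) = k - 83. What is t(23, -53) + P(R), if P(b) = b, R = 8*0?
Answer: -136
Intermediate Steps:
R = 0
t(C, k) = -83 + k
t(23, -53) + P(R) = (-83 - 53) + 0 = -136 + 0 = -136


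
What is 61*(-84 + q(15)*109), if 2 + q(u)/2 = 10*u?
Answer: 1962980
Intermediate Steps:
q(u) = -4 + 20*u (q(u) = -4 + 2*(10*u) = -4 + 20*u)
61*(-84 + q(15)*109) = 61*(-84 + (-4 + 20*15)*109) = 61*(-84 + (-4 + 300)*109) = 61*(-84 + 296*109) = 61*(-84 + 32264) = 61*32180 = 1962980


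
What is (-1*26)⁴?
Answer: 456976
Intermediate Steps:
(-1*26)⁴ = (-26)⁴ = 456976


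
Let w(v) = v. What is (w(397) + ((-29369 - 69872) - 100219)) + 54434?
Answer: -144629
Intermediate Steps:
(w(397) + ((-29369 - 69872) - 100219)) + 54434 = (397 + ((-29369 - 69872) - 100219)) + 54434 = (397 + (-99241 - 100219)) + 54434 = (397 - 199460) + 54434 = -199063 + 54434 = -144629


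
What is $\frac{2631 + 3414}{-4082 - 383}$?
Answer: $- \frac{1209}{893} \approx -1.3539$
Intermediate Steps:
$\frac{2631 + 3414}{-4082 - 383} = \frac{6045}{-4465} = 6045 \left(- \frac{1}{4465}\right) = - \frac{1209}{893}$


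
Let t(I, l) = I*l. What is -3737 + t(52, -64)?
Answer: -7065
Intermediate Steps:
-3737 + t(52, -64) = -3737 + 52*(-64) = -3737 - 3328 = -7065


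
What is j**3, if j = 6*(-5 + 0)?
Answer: -27000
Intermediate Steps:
j = -30 (j = 6*(-5) = -30)
j**3 = (-30)**3 = -27000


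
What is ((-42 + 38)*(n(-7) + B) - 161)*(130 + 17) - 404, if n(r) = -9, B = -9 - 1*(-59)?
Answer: -48179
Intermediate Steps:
B = 50 (B = -9 + 59 = 50)
((-42 + 38)*(n(-7) + B) - 161)*(130 + 17) - 404 = ((-42 + 38)*(-9 + 50) - 161)*(130 + 17) - 404 = (-4*41 - 161)*147 - 404 = (-164 - 161)*147 - 404 = -325*147 - 404 = -47775 - 404 = -48179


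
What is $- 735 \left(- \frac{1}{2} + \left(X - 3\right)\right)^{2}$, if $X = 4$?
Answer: $- \frac{735}{4} \approx -183.75$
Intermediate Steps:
$- 735 \left(- \frac{1}{2} + \left(X - 3\right)\right)^{2} = - 735 \left(- \frac{1}{2} + \left(4 - 3\right)\right)^{2} = - 735 \left(\left(-1\right) \frac{1}{2} + 1\right)^{2} = - 735 \left(- \frac{1}{2} + 1\right)^{2} = - \frac{735}{4}$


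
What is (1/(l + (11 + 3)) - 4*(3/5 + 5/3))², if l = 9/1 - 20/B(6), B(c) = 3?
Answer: 43811161/540225 ≈ 81.098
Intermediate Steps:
l = 7/3 (l = 9/1 - 20/3 = 9*1 - 20*⅓ = 9 - 20/3 = 7/3 ≈ 2.3333)
(1/(l + (11 + 3)) - 4*(3/5 + 5/3))² = (1/(7/3 + (11 + 3)) - 4*(3/5 + 5/3))² = (1/(7/3 + 14) - 4*(3*(⅕) + 5*(⅓)))² = (1/(49/3) - 4*(⅗ + 5/3))² = (3/49 - 4*34/15)² = (3/49 - 136/15)² = (-6619/735)² = 43811161/540225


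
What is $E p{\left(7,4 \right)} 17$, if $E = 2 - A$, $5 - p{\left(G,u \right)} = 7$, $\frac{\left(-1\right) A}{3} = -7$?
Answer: $646$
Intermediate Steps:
$A = 21$ ($A = \left(-3\right) \left(-7\right) = 21$)
$p{\left(G,u \right)} = -2$ ($p{\left(G,u \right)} = 5 - 7 = -2$)
$E = -19$ ($E = 2 - 21 = -19$)
$E p{\left(7,4 \right)} 17 = \left(-19\right) \left(-2\right) 17 = 38 \cdot 17 = 646$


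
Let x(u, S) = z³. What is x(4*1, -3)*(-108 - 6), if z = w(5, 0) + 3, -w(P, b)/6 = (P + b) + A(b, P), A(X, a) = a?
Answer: 21112002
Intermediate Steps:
w(P, b) = -12*P - 6*b (w(P, b) = -6*((P + b) + P) = -6*(b + 2*P) = -12*P - 6*b)
z = -57 (z = (-12*5 - 6*0) + 3 = (-60 + 0) + 3 = -60 + 3 = -57)
x(u, S) = -185193 (x(u, S) = (-57)³ = -185193)
x(4*1, -3)*(-108 - 6) = -185193*(-108 - 6) = -185193*(-114) = 21112002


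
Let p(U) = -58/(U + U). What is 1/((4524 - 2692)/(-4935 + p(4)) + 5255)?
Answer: 19769/103878767 ≈ 0.00019031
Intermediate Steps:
p(U) = -29/U (p(U) = -58*1/(2*U) = -29/U)
1/((4524 - 2692)/(-4935 + p(4)) + 5255) = 1/((4524 - 2692)/(-4935 - 29/4) + 5255) = 1/(1832/(-4935 - 29*¼) + 5255) = 1/(1832/(-4935 - 29/4) + 5255) = 1/(1832/(-19769/4) + 5255) = 1/(1832*(-4/19769) + 5255) = 1/(-7328/19769 + 5255) = 1/(103878767/19769) = 19769/103878767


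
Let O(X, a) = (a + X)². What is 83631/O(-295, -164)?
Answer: 27877/70227 ≈ 0.39696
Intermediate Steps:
O(X, a) = (X + a)²
83631/O(-295, -164) = 83631/((-295 - 164)²) = 83631/((-459)²) = 83631/210681 = 83631*(1/210681) = 27877/70227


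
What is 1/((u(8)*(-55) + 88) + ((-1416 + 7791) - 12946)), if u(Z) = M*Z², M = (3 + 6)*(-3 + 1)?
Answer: 1/56877 ≈ 1.7582e-5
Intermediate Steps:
M = -18 (M = 9*(-2) = -18)
u(Z) = -18*Z²
1/((u(8)*(-55) + 88) + ((-1416 + 7791) - 12946)) = 1/((-18*8²*(-55) + 88) + ((-1416 + 7791) - 12946)) = 1/((-18*64*(-55) + 88) + (6375 - 12946)) = 1/((-1152*(-55) + 88) - 6571) = 1/((63360 + 88) - 6571) = 1/(63448 - 6571) = 1/56877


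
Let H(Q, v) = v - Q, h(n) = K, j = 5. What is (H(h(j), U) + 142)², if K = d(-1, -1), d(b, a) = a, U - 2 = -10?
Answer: 18225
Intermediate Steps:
U = -8 (U = 2 - 10 = -8)
K = -1
h(n) = -1
(H(h(j), U) + 142)² = ((-8 - 1*(-1)) + 142)² = ((-8 + 1) + 142)² = (-7 + 142)² = 135² = 18225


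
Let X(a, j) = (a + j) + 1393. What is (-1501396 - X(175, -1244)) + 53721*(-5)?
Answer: -1770325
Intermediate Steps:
X(a, j) = 1393 + a + j
(-1501396 - X(175, -1244)) + 53721*(-5) = (-1501396 - (1393 + 175 - 1244)) + 53721*(-5) = (-1501396 - 1*324) - 268605 = (-1501396 - 324) - 268605 = -1501720 - 268605 = -1770325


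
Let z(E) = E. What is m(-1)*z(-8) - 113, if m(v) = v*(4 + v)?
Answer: -89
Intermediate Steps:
m(-1)*z(-8) - 113 = -(4 - 1)*(-8) - 113 = -1*3*(-8) - 113 = -3*(-8) - 113 = 24 - 113 = -89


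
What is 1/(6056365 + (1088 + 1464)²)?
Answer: 1/12569069 ≈ 7.9560e-8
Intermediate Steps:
1/(6056365 + (1088 + 1464)²) = 1/(6056365 + 2552²) = 1/(6056365 + 6512704) = 1/12569069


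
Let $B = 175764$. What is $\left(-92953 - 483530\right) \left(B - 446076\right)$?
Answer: $155830272696$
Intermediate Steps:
$\left(-92953 - 483530\right) \left(B - 446076\right) = \left(-92953 - 483530\right) \left(175764 - 446076\right) = \left(-576483\right) \left(-270312\right) = 155830272696$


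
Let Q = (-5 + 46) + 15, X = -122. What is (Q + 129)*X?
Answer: -22570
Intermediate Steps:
Q = 56 (Q = 41 + 15 = 56)
(Q + 129)*X = (56 + 129)*(-122) = 185*(-122) = -22570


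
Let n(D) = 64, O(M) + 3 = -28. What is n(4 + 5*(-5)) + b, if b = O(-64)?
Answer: 33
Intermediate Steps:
O(M) = -31 (O(M) = -3 - 28 = -31)
b = -31
n(4 + 5*(-5)) + b = 64 - 31 = 33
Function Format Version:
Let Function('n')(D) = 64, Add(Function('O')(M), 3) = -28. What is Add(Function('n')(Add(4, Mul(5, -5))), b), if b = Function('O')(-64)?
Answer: 33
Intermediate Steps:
Function('O')(M) = -31 (Function('O')(M) = Add(-3, -28) = -31)
b = -31
Add(Function('n')(Add(4, Mul(5, -5))), b) = Add(64, -31) = 33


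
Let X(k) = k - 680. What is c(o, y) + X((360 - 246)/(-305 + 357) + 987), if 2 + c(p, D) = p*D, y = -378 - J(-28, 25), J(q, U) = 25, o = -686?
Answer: 7195895/26 ≈ 2.7677e+5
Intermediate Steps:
X(k) = -680 + k
y = -403 (y = -378 - 1*25 = -378 - 25 = -403)
c(p, D) = -2 + D*p (c(p, D) = -2 + p*D = -2 + D*p)
c(o, y) + X((360 - 246)/(-305 + 357) + 987) = (-2 - 403*(-686)) + (-680 + ((360 - 246)/(-305 + 357) + 987)) = (-2 + 276458) + (-680 + (114/52 + 987)) = 276456 + (-680 + (114*(1/52) + 987)) = 276456 + (-680 + (57/26 + 987)) = 276456 + (-680 + 25719/26) = 276456 + 8039/26 = 7195895/26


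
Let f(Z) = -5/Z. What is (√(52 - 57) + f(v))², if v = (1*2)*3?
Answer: (-5 + 6*I*√5)²/36 ≈ -4.3056 - 3.7268*I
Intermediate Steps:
v = 6 (v = 2*3 = 6)
(√(52 - 57) + f(v))² = (√(52 - 57) - 5/6)² = (√(-5) - 5*⅙)² = (I*√5 - ⅚)² = (-⅚ + I*√5)²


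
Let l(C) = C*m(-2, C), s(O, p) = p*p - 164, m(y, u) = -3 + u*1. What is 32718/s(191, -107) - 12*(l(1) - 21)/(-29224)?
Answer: 238259043/82448210 ≈ 2.8898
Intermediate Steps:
m(y, u) = -3 + u
s(O, p) = -164 + p**2 (s(O, p) = p**2 - 164 = -164 + p**2)
l(C) = C*(-3 + C)
32718/s(191, -107) - 12*(l(1) - 21)/(-29224) = 32718/(-164 + (-107)**2) - 12*(1*(-3 + 1) - 21)/(-29224) = 32718/(-164 + 11449) - 12*(1*(-2) - 21)*(-1/29224) = 32718/11285 - 12*(-2 - 21)*(-1/29224) = 32718*(1/11285) - 12*(-23)*(-1/29224) = 32718/11285 + 276*(-1/29224) = 32718/11285 - 69/7306 = 238259043/82448210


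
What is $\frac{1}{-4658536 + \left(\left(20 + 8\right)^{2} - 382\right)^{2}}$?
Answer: $- \frac{1}{4496932} \approx -2.2237 \cdot 10^{-7}$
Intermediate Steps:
$\frac{1}{-4658536 + \left(\left(20 + 8\right)^{2} - 382\right)^{2}} = \frac{1}{-4658536 + \left(28^{2} - 382\right)^{2}} = \frac{1}{-4658536 + \left(784 - 382\right)^{2}} = \frac{1}{-4658536 + 402^{2}} = \frac{1}{-4658536 + 161604} = \frac{1}{-4496932} = - \frac{1}{4496932}$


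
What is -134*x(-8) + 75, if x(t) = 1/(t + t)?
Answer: 667/8 ≈ 83.375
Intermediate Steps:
x(t) = 1/(2*t)
-134*x(-8) + 75 = -67/(-8) + 75 = -67*(-1)/8 + 75 = -134*(-1/16) + 75 = 67/8 + 75 = 667/8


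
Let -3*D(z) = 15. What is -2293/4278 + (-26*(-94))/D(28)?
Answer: -10466897/21390 ≈ -489.34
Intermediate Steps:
D(z) = -5 (D(z) = -1/3*15 = -5)
-2293/4278 + (-26*(-94))/D(28) = -2293/4278 - 26*(-94)/(-5) = -2293*1/4278 + 2444*(-1/5) = -2293/4278 - 2444/5 = -10466897/21390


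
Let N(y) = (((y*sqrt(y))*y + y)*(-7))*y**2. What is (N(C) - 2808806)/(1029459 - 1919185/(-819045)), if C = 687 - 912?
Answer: 1800157218903/24090719024 - 6297368255859375*I/24090719024 ≈ 74.724 - 2.614e+5*I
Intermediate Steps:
C = -225
N(y) = y**2*(-7*y - 7*y**(5/2)) (N(y) = ((y**(3/2)*y + y)*(-7))*y**2 = ((y**(5/2) + y)*(-7))*y**2 = ((y + y**(5/2))*(-7))*y**2 = (-7*y - 7*y**(5/2))*y**2 = y**2*(-7*y - 7*y**(5/2)))
(N(C) - 2808806)/(1029459 - 1919185/(-819045)) = ((-7*(-225)**3 - 269103515625*I) - 2808806)/(1029459 - 1919185/(-819045)) = ((-7*(-11390625) - 269103515625*I) - 2808806)/(1029459 - 1919185*(-1/819045)) = ((79734375 - 269103515625*I) - 2808806)/(1029459 + 383837/163809) = (76925569 - 269103515625*I)/(168635033168/163809) = (76925569 - 269103515625*I)*(163809/168635033168) = 1800157218903/24090719024 - 6297368255859375*I/24090719024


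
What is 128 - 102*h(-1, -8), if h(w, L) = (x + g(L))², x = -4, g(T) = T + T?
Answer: -40672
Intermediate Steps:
g(T) = 2*T
h(w, L) = (-4 + 2*L)²
128 - 102*h(-1, -8) = 128 - 408*(-2 - 8)² = 128 - 408*(-10)² = 128 - 408*100 = 128 - 102*400 = 128 - 40800 = -40672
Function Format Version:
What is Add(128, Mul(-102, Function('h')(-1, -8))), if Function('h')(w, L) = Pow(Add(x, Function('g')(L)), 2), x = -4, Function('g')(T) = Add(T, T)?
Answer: -40672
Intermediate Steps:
Function('g')(T) = Mul(2, T)
Function('h')(w, L) = Pow(Add(-4, Mul(2, L)), 2)
Add(128, Mul(-102, Function('h')(-1, -8))) = Add(128, Mul(-102, Mul(4, Pow(Add(-2, -8), 2)))) = Add(128, Mul(-102, Mul(4, Pow(-10, 2)))) = Add(128, Mul(-102, Mul(4, 100))) = Add(128, Mul(-102, 400)) = Add(128, -40800) = -40672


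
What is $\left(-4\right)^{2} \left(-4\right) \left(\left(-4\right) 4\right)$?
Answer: $1024$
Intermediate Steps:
$\left(-4\right)^{2} \left(-4\right) \left(\left(-4\right) 4\right) = 16 \left(-4\right) \left(-16\right) = \left(-64\right) \left(-16\right) = 1024$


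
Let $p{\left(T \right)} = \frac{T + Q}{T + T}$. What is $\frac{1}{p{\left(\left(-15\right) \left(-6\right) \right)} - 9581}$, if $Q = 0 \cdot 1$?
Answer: $- \frac{2}{19161} \approx -0.00010438$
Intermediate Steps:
$Q = 0$
$p{\left(T \right)} = \frac{1}{2}$ ($p{\left(T \right)} = \frac{T + 0}{T + T} = \frac{T}{2 T} = T \frac{1}{2 T} = \frac{1}{2}$)
$\frac{1}{p{\left(\left(-15\right) \left(-6\right) \right)} - 9581} = \frac{1}{\frac{1}{2} - 9581} = \frac{1}{- \frac{19161}{2}} = - \frac{2}{19161}$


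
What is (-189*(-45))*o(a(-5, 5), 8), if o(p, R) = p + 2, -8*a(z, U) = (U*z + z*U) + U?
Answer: 518805/8 ≈ 64851.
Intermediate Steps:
a(z, U) = -U/8 - U*z/4 (a(z, U) = -((U*z + z*U) + U)/8 = -((U*z + U*z) + U)/8 = -(2*U*z + U)/8 = -(U + 2*U*z)/8 = -U/8 - U*z/4)
o(p, R) = 2 + p
(-189*(-45))*o(a(-5, 5), 8) = (-189*(-45))*(2 - 1/8*5*(1 + 2*(-5))) = 8505*(2 - 1/8*5*(1 - 10)) = 8505*(2 - 1/8*5*(-9)) = 8505*(2 + 45/8) = 8505*(61/8) = 518805/8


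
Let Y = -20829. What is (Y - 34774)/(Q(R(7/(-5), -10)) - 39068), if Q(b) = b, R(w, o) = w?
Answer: 278015/195347 ≈ 1.4232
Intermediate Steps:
(Y - 34774)/(Q(R(7/(-5), -10)) - 39068) = (-20829 - 34774)/(7/(-5) - 39068) = -55603/(7*(-⅕) - 39068) = -55603/(-7/5 - 39068) = -55603/(-195347/5) = -55603*(-5/195347) = 278015/195347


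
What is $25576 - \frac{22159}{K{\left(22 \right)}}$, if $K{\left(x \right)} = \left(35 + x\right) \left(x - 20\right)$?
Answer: $\frac{2893505}{114} \approx 25382.0$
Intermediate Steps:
$K{\left(x \right)} = \left(-20 + x\right) \left(35 + x\right)$ ($K{\left(x \right)} = \left(35 + x\right) \left(-20 + x\right) = \left(-20 + x\right) \left(35 + x\right)$)
$25576 - \frac{22159}{K{\left(22 \right)}} = 25576 - \frac{22159}{-700 + 22^{2} + 15 \cdot 22} = 25576 - \frac{22159}{-700 + 484 + 330} = 25576 - \frac{22159}{114} = \frac{2893505}{114}$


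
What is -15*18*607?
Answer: -163890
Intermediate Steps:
-15*18*607 = -270*607 = -163890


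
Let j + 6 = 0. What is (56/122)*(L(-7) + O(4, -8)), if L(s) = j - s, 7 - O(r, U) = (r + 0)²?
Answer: -224/61 ≈ -3.6721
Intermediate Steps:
j = -6 (j = -6 + 0 = -6)
O(r, U) = 7 - r² (O(r, U) = 7 - (r + 0)² = 7 - r²)
L(s) = -6 - s
(56/122)*(L(-7) + O(4, -8)) = (56/122)*((-6 - 1*(-7)) + (7 - 1*4²)) = (56*(1/122))*((-6 + 7) + (7 - 1*16)) = 28*(1 + (7 - 16))/61 = 28*(1 - 9)/61 = (28/61)*(-8) = -224/61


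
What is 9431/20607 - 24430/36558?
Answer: -26441752/125558451 ≈ -0.21059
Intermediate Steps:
9431/20607 - 24430/36558 = 9431*(1/20607) - 24430*1/36558 = 9431/20607 - 12215/18279 = -26441752/125558451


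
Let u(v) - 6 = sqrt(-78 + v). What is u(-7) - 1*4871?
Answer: -4865 + I*sqrt(85) ≈ -4865.0 + 9.2195*I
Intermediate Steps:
u(v) = 6 + sqrt(-78 + v)
u(-7) - 1*4871 = (6 + sqrt(-78 - 7)) - 1*4871 = (6 + sqrt(-85)) - 4871 = (6 + I*sqrt(85)) - 4871 = -4865 + I*sqrt(85)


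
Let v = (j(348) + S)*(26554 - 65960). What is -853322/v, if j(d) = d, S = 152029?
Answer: 426661/3002284031 ≈ 0.00014211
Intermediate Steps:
v = -6004568062 (v = (348 + 152029)*(26554 - 65960) = 152377*(-39406) = -6004568062)
-853322/v = -853322/(-6004568062) = -853322*(-1/6004568062) = 426661/3002284031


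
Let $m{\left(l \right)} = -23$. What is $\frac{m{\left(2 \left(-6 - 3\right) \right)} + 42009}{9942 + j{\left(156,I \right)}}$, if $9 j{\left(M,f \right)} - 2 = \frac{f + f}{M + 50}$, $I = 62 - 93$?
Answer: $\frac{38921022}{9216409} \approx 4.223$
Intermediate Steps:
$I = -31$
$j{\left(M,f \right)} = \frac{2}{9} + \frac{2 f}{9 \left(50 + M\right)}$ ($j{\left(M,f \right)} = \frac{2}{9} + \frac{\left(f + f\right) \frac{1}{M + 50}}{9} = \frac{2}{9} + \frac{2 f \frac{1}{50 + M}}{9} = \frac{2}{9} + \frac{2 f}{9 \left(50 + M\right)}$)
$\frac{m{\left(2 \left(-6 - 3\right) \right)} + 42009}{9942 + j{\left(156,I \right)}} = \frac{-23 + 42009}{9942 + \frac{2 \left(50 + 156 - 31\right)}{9 \left(50 + 156\right)}} = \frac{41986}{9942 + \frac{2}{9} \cdot \frac{1}{206} \cdot 175} = \frac{41986}{9942 + \frac{175}{927}} = \frac{41986}{\frac{9216409}{927}} = 41986 \cdot \frac{927}{9216409} = \frac{38921022}{9216409}$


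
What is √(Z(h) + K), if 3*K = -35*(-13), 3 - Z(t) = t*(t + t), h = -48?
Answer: 4*I*√2505/3 ≈ 66.733*I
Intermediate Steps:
Z(t) = 3 - 2*t² (Z(t) = 3 - t*(t + t) = 3 - t*2*t = 3 - 2*t²)
K = 455/3 (K = (-35*(-13))/3 = (⅓)*455 = 455/3 ≈ 151.67)
√(Z(h) + K) = √((3 - 2*(-48)²) + 455/3) = √((3 - 2*2304) + 455/3) = √((3 - 4608) + 455/3) = √(-4605 + 455/3) = √(-13360/3) = 4*I*√2505/3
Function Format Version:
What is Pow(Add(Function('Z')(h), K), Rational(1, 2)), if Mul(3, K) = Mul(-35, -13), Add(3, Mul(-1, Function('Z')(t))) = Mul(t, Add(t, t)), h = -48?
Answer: Mul(Rational(4, 3), I, Pow(2505, Rational(1, 2))) ≈ Mul(66.733, I)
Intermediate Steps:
Function('Z')(t) = Add(3, Mul(-2, Pow(t, 2))) (Function('Z')(t) = Add(3, Mul(-1, Mul(t, Add(t, t)))) = Add(3, Mul(-1, Mul(t, Mul(2, t)))) = Add(3, Mul(-1, Mul(2, Pow(t, 2)))) = Add(3, Mul(-2, Pow(t, 2))))
K = Rational(455, 3) (K = Mul(Rational(1, 3), Mul(-35, -13)) = Mul(Rational(1, 3), 455) = Rational(455, 3) ≈ 151.67)
Pow(Add(Function('Z')(h), K), Rational(1, 2)) = Pow(Add(Add(3, Mul(-2, Pow(-48, 2))), Rational(455, 3)), Rational(1, 2)) = Pow(Add(Add(3, Mul(-2, 2304)), Rational(455, 3)), Rational(1, 2)) = Pow(Add(Add(3, -4608), Rational(455, 3)), Rational(1, 2)) = Pow(Add(-4605, Rational(455, 3)), Rational(1, 2)) = Pow(Rational(-13360, 3), Rational(1, 2)) = Mul(Rational(4, 3), I, Pow(2505, Rational(1, 2)))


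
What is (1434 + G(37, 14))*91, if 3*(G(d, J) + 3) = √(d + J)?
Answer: 130221 + 91*√51/3 ≈ 1.3044e+5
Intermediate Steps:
G(d, J) = -3 + √(J + d)/3 (G(d, J) = -3 + √(d + J)/3 = -3 + √(J + d)/3)
(1434 + G(37, 14))*91 = (1434 + (-3 + √(14 + 37)/3))*91 = (1434 + (-3 + √51/3))*91 = (1431 + √51/3)*91 = 130221 + 91*√51/3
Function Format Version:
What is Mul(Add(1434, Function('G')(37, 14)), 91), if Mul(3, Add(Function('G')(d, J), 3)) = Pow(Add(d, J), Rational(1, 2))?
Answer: Add(130221, Mul(Rational(91, 3), Pow(51, Rational(1, 2)))) ≈ 1.3044e+5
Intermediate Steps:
Function('G')(d, J) = Add(-3, Mul(Rational(1, 3), Pow(Add(J, d), Rational(1, 2)))) (Function('G')(d, J) = Add(-3, Mul(Rational(1, 3), Pow(Add(d, J), Rational(1, 2)))) = Add(-3, Mul(Rational(1, 3), Pow(Add(J, d), Rational(1, 2)))))
Mul(Add(1434, Function('G')(37, 14)), 91) = Mul(Add(1434, Add(-3, Mul(Rational(1, 3), Pow(Add(14, 37), Rational(1, 2))))), 91) = Mul(Add(1434, Add(-3, Mul(Rational(1, 3), Pow(51, Rational(1, 2))))), 91) = Mul(Add(1431, Mul(Rational(1, 3), Pow(51, Rational(1, 2)))), 91) = Add(130221, Mul(Rational(91, 3), Pow(51, Rational(1, 2))))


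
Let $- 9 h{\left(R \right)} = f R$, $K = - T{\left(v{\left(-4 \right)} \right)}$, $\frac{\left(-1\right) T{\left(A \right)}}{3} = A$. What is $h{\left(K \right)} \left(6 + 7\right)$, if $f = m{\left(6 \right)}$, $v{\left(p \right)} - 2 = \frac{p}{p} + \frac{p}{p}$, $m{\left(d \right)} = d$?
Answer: $-104$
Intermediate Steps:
$v{\left(p \right)} = 4$ ($v{\left(p \right)} = 2 + \left(\frac{p}{p} + \frac{p}{p}\right) = 2 + \left(1 + 1\right) = 2 + 2 = 4$)
$T{\left(A \right)} = - 3 A$
$K = 12$ ($K = - \left(-3\right) 4 = \left(-1\right) \left(-12\right) = 12$)
$f = 6$
$h{\left(R \right)} = - \frac{2 R}{3}$ ($h{\left(R \right)} = - \frac{6 R}{9} = - \frac{2 R}{3}$)
$h{\left(K \right)} \left(6 + 7\right) = \left(- \frac{2}{3}\right) 12 \left(6 + 7\right) = \left(-8\right) 13 = -104$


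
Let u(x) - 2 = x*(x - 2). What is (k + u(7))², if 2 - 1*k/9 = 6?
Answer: 1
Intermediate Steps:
k = -36 (k = 18 - 9*6 = 18 - 54 = -36)
u(x) = 2 + x*(-2 + x) (u(x) = 2 + x*(x - 2) = 2 + x*(-2 + x))
(k + u(7))² = (-36 + (2 + 7² - 2*7))² = (-36 + (2 + 49 - 14))² = (-36 + 37)² = 1² = 1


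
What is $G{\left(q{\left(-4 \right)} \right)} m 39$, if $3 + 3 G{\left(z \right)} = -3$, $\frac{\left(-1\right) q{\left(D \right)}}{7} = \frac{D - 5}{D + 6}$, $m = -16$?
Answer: $1248$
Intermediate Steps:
$q{\left(D \right)} = - \frac{7 \left(-5 + D\right)}{6 + D}$ ($q{\left(D \right)} = - 7 \frac{D - 5}{D + 6} = - 7 \frac{-5 + D}{6 + D} = - \frac{7 \left(-5 + D\right)}{6 + D}$)
$G{\left(z \right)} = -2$ ($G{\left(z \right)} = -1 + \frac{1}{3} \left(-3\right) = -1 - 1 = -2$)
$G{\left(q{\left(-4 \right)} \right)} m 39 = \left(-2\right) \left(-16\right) 39 = 32 \cdot 39 = 1248$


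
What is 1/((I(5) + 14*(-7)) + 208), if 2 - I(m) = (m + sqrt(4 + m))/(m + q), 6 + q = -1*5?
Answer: 3/340 ≈ 0.0088235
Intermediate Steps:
q = -11 (q = -6 - 1*5 = -6 - 5 = -11)
I(m) = 2 - (m + sqrt(4 + m))/(-11 + m) (I(m) = 2 - (m + sqrt(4 + m))/(m - 11) = 2 - (m + sqrt(4 + m))/(-11 + m))
1/((I(5) + 14*(-7)) + 208) = 1/(((-22 + 5 - sqrt(4 + 5))/(-11 + 5) + 14*(-7)) + 208) = 1/(((-22 + 5 - sqrt(9))/(-6) - 98) + 208) = 1/((-(-22 + 5 - 1*3)/6 - 98) + 208) = 1/((-(-22 + 5 - 3)/6 - 98) + 208) = 1/((-1/6*(-20) - 98) + 208) = 1/((10/3 - 98) + 208) = 1/(-284/3 + 208) = 1/(340/3) = 3/340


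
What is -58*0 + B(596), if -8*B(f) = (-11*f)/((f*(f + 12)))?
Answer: 11/4864 ≈ 0.0022615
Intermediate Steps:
B(f) = 11/(8*(12 + f)) (B(f) = -(-11*f)/(8*(f*(f + 12))) = -(-11*f)/(8*(f*(12 + f))) = -(-11*f)*1/(f*(12 + f))/8 = -(-11)/(8*(12 + f)) = 11/(8*(12 + f)))
-58*0 + B(596) = -58*0 + 11/(8*(12 + 596)) = 0 + (11/8)/608 = 0 + (11/8)*(1/608) = 0 + 11/4864 = 11/4864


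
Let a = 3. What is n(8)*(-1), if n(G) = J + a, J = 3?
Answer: -6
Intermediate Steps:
n(G) = 6 (n(G) = 3 + 3 = 6)
n(8)*(-1) = 6*(-1) = -6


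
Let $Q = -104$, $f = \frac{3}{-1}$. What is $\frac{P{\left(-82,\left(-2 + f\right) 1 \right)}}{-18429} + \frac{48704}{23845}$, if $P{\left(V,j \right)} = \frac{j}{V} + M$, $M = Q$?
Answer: $\frac{24601214749}{12011346470} \approx 2.0482$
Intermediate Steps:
$f = -3$ ($f = 3 \left(-1\right) = -3$)
$M = -104$
$P{\left(V,j \right)} = -104 + \frac{j}{V}$ ($P{\left(V,j \right)} = \frac{j}{V} - 104 = -104 + \frac{j}{V}$)
$\frac{P{\left(-82,\left(-2 + f\right) 1 \right)}}{-18429} + \frac{48704}{23845} = \frac{-104 + \frac{\left(-2 - 3\right) 1}{-82}}{-18429} + \frac{48704}{23845} = \left(-104 + \left(-5\right) 1 \left(- \frac{1}{82}\right)\right) \left(- \frac{1}{18429}\right) + 48704 \cdot \frac{1}{23845} = \left(-104 - - \frac{5}{82}\right) \left(- \frac{1}{18429}\right) + \frac{48704}{23845} = \left(-104 + \frac{5}{82}\right) \left(- \frac{1}{18429}\right) + \frac{48704}{23845} = \left(- \frac{8523}{82}\right) \left(- \frac{1}{18429}\right) + \frac{48704}{23845} = \frac{2841}{503726} + \frac{48704}{23845} = \frac{24601214749}{12011346470}$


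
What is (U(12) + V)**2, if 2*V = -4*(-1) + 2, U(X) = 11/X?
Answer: 2209/144 ≈ 15.340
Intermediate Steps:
V = 3 (V = (-4*(-1) + 2)/2 = (4 + 2)/2 = (1/2)*6 = 3)
(U(12) + V)**2 = (11/12 + 3)**2 = (47/12)**2 = 2209/144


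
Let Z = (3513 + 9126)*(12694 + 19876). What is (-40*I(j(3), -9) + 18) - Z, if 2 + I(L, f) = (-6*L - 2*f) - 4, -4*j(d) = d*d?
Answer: -411653232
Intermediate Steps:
j(d) = -d²/4 (j(d) = -d*d/4 = -d²/4)
I(L, f) = -6 - 6*L - 2*f (I(L, f) = -2 + ((-6*L - 2*f) - 4) = -2 + (-4 - 6*L - 2*f) = -6 - 6*L - 2*f)
Z = 411652230 (Z = 12639*32570 = 411652230)
(-40*I(j(3), -9) + 18) - Z = (-40*(-6 - (-3)*3²/2 - 2*(-9)) + 18) - 1*411652230 = (-40*(-6 - (-3)*9/2 + 18) + 18) - 411652230 = (-40*(-6 - 6*(-9/4) + 18) + 18) - 411652230 = (-40*(-6 + 27/2 + 18) + 18) - 411652230 = (-40*51/2 + 18) - 411652230 = (-1020 + 18) - 411652230 = -1002 - 411652230 = -411653232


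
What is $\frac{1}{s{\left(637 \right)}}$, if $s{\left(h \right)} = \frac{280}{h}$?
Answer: $\frac{91}{40} \approx 2.275$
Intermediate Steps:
$\frac{1}{s{\left(637 \right)}} = \frac{1}{280 \cdot \frac{1}{637}} = \frac{1}{\frac{40}{91}} = \frac{91}{40}$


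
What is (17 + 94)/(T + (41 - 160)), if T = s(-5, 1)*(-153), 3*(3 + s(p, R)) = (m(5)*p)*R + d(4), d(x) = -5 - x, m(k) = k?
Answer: 111/2074 ≈ 0.053520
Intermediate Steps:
s(p, R) = -6 + 5*R*p/3 (s(p, R) = -3 + ((5*p)*R + (-5 - 1*4))/3 = -3 + (5*R*p + (-5 - 4))/3 = -3 + (5*R*p - 9)/3 = -3 + (-9 + 5*R*p)/3 = -3 + (-3 + 5*R*p/3) = -6 + 5*R*p/3)
T = 2193 (T = (-6 + (5/3)*1*(-5))*(-153) = (-6 - 25/3)*(-153) = -43/3*(-153) = 2193)
(17 + 94)/(T + (41 - 160)) = (17 + 94)/(2193 + (41 - 160)) = 111/(2193 - 119) = 111/2074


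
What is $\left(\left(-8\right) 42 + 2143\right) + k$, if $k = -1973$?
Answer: $-166$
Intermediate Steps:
$\left(\left(-8\right) 42 + 2143\right) + k = \left(\left(-8\right) 42 + 2143\right) - 1973 = \left(-336 + 2143\right) - 1973 = 1807 - 1973 = -166$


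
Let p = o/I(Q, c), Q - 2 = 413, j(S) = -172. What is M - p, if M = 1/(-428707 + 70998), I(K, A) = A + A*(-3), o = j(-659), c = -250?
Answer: 15381362/44713625 ≈ 0.34400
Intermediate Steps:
o = -172
Q = 415 (Q = 2 + 413 = 415)
I(K, A) = -2*A (I(K, A) = A - 3*A = -2*A)
p = -43/125 (p = -172/((-2*(-250))) = -172/500 = -172*1/500 = -43/125 ≈ -0.34400)
M = -1/357709 (M = 1/(-357709) = -1/357709 ≈ -2.7956e-6)
M - p = -1/357709 - 1*(-43/125) = -1/357709 + 43/125 = 15381362/44713625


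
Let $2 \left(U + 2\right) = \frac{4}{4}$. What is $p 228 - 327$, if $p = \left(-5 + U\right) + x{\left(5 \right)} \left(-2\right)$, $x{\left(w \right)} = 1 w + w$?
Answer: $-6369$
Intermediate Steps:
$x{\left(w \right)} = 2 w$ ($x{\left(w \right)} = w + w = 2 w$)
$U = - \frac{3}{2}$ ($U = -2 + \frac{4 \cdot \frac{1}{4}}{2} = -2 + \frac{1}{2} \cdot 1 = -2 + \frac{1}{2} = - \frac{3}{2} \approx -1.5$)
$p = - \frac{53}{2}$ ($p = \left(-5 - \frac{3}{2}\right) + 2 \cdot 5 \left(-2\right) = - \frac{13}{2} + 10 \left(-2\right) = - \frac{13}{2} - 20 = - \frac{53}{2} \approx -26.5$)
$p 228 - 327 = \left(- \frac{53}{2}\right) 228 - 327 = -6042 - 327 = -6369$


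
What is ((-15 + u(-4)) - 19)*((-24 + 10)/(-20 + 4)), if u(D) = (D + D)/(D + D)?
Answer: -231/8 ≈ -28.875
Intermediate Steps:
u(D) = 1 (u(D) = (2*D)/((2*D)) = (2*D)*(1/(2*D)) = 1)
((-15 + u(-4)) - 19)*((-24 + 10)/(-20 + 4)) = ((-15 + 1) - 19)*((-24 + 10)/(-20 + 4)) = (-14 - 19)*(-14/(-16)) = -(-462)*(-1)/16 = -33*7/8 = -231/8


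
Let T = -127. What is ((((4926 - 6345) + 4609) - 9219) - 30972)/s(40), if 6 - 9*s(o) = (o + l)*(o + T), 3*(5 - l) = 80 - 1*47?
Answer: -111003/988 ≈ -112.35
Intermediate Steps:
l = -6 (l = 5 - (80 - 1*47)/3 = 5 - (80 - 47)/3 = 5 - ⅓*33 = 5 - 11 = -6)
s(o) = ⅔ - (-127 + o)*(-6 + o)/9 (s(o) = ⅔ - (o - 6)*(o - 127)/9 = ⅔ - (-6 + o)*(-127 + o)/9 = ⅔ - (-127 + o)*(-6 + o)/9)
((((4926 - 6345) + 4609) - 9219) - 30972)/s(40) = ((((4926 - 6345) + 4609) - 9219) - 30972)/(-84 - ⅑*40² + (133/9)*40) = (((-1419 + 4609) - 9219) - 30972)/(-84 - ⅑*1600 + 5320/9) = ((3190 - 9219) - 30972)/(-84 - 1600/9 + 5320/9) = (-6029 - 30972)/(988/3) = -37001*3/988 = -111003/988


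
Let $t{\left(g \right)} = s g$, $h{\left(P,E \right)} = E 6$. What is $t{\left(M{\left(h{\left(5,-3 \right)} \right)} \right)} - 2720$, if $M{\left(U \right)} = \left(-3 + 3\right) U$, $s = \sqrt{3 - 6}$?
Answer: $-2720$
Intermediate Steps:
$s = i \sqrt{3}$ ($s = \sqrt{-3} = i \sqrt{3} \approx 1.732 i$)
$h{\left(P,E \right)} = 6 E$
$M{\left(U \right)} = 0$ ($M{\left(U \right)} = 0 U = 0$)
$t{\left(g \right)} = i g \sqrt{3}$ ($t{\left(g \right)} = i \sqrt{3} g = i g \sqrt{3}$)
$t{\left(M{\left(h{\left(5,-3 \right)} \right)} \right)} - 2720 = i 0 \sqrt{3} - 2720 = 0 - 2720 = -2720$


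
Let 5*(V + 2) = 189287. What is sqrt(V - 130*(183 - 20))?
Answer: sqrt(416635)/5 ≈ 129.09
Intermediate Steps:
V = 189277/5 (V = -2 + (1/5)*189287 = -2 + 189287/5 = 189277/5 ≈ 37855.)
sqrt(V - 130*(183 - 20)) = sqrt(189277/5 - 130*(183 - 20)) = sqrt(189277/5 - 130*163) = sqrt(189277/5 - 21190) = sqrt(83327/5) = sqrt(416635)/5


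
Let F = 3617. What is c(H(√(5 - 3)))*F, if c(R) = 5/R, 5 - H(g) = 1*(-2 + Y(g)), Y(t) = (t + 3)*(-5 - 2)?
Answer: 36170/49 - 18085*√2/98 ≈ 477.18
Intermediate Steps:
Y(t) = -21 - 7*t (Y(t) = (3 + t)*(-7) = -21 - 7*t)
H(g) = 28 + 7*g (H(g) = 5 - (-2 + (-21 - 7*g)) = 5 - (-23 - 7*g) = 5 + (23 + 7*g) = 28 + 7*g)
c(H(√(5 - 3)))*F = (5/(28 + 7*√(5 - 3)))*3617 = (5/(28 + 7*√2))*3617 = 18085/(28 + 7*√2)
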